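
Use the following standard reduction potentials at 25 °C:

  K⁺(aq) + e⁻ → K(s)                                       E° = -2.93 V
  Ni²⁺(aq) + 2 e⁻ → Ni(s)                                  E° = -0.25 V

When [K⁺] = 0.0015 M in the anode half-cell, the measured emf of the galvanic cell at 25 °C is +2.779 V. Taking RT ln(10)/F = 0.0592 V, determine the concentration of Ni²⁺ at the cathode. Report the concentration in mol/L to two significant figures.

0.0050 M

Ni²⁺/Ni is the cathode, K⁺/K the anode: E°cell = +2.68 V, n = 2.
Overall reaction: Ni²⁺(aq) + 2 K(s) → Ni(s) + 2 K⁺(aq); Q = [K⁺]^2/[Ni²⁺]^1.
From E = E° − (0.0592/n) log Q: log Q = (E° − E)·n/0.0592 = (+2.68 − (+2.779))·2/0.0592 = -3.3446.
So 1·log[Ni²⁺] = 2·log(0.0015) − log Q = -5.6478 − (-3.3446) = -2.3032; [Ni²⁺] = 10^(-2.3032) ≈ 0.0050 M.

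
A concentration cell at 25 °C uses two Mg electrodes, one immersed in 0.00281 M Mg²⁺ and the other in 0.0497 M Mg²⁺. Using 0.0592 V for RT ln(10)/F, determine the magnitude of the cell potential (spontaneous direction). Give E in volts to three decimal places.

For a concentration cell E°cell = 0. The 0.0497 M side is the cathode (reduction is favoured where [Mg²⁺] is higher).
With n = 2, E = −(0.0592/2) log([Mg²⁺]ₐₙ/[Mg²⁺]꜀ₐₜ) = −(0.0592/2) log(0.00281/0.0497) = −(0.0592/2)(-1.248) = +0.037 V.

+0.037 V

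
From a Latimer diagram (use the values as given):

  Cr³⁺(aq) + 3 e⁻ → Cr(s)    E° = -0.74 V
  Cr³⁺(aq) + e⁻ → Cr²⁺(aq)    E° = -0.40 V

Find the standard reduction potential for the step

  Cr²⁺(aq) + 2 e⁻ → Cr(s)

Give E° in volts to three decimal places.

-0.910 V

Sequential free energies add, so n₃E°₃ = n₁E°₁ + n₂E°₂.
With n₃ = 3, and the known step contributing 1×(-0.40) V, the unknown satisfies 2·E° = 3×(-0.74) − 1×(-0.40) = -1.820.
E° = -1.820 / 2 = -0.910 V.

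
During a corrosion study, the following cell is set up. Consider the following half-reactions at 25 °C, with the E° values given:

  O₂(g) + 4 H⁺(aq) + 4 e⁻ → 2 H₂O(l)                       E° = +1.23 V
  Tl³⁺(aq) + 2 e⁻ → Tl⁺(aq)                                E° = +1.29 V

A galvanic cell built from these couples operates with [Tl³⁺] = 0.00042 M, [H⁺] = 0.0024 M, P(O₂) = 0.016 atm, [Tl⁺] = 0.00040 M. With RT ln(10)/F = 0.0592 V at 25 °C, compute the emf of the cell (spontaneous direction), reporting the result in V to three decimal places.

Tl³⁺/Tl⁺ is the cathode (higher E°), O₂/H₂O the anode: E°cell = +1.29 − (+1.23) = +0.06 V, n = 4.
Overall: 2 Tl³⁺(aq) + 2 H₂O(l) → 2 Tl⁺(aq) + O₂(g) + 4 H⁺(aq)
Q = [Tl⁺]^2·P(O₂)·[H⁺]^4 / ([Tl³⁺]^2); log Q = -12.317.
E = E° − (0.0592/n) log Q = +0.06 − (0.0592/4)(-12.317) = +0.242 V.

+0.242 V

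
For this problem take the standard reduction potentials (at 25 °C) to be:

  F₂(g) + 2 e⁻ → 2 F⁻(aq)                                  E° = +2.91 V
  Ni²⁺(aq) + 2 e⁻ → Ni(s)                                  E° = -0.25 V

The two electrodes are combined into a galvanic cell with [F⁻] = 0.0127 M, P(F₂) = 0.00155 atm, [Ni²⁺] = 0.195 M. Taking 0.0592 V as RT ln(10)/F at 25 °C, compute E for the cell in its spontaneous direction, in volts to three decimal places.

+3.210 V

F₂/F⁻ is the cathode (higher E°), Ni²⁺/Ni the anode: E°cell = +2.91 − (-0.25) = +3.16 V, n = 2.
Overall: F₂(g) + Ni(s) → 2 F⁻(aq) + Ni²⁺(aq)
Q = [F⁻]^2·[Ni²⁺] / (P(F₂)); log Q = -1.693.
E = E° − (0.0592/n) log Q = +3.16 − (0.0592/2)(-1.693) = +3.210 V.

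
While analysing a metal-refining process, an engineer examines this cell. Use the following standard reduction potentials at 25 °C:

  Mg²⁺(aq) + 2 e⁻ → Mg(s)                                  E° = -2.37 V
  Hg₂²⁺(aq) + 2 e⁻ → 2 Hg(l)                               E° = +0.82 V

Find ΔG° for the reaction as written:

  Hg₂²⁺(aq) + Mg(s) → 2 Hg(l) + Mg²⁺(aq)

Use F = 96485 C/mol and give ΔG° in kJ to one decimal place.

As written, Hg₂²⁺/Hg is reduced (cathode) and Mg²⁺/Mg is oxidised (anode), so E°cell = (+0.82) − (-2.37) = +3.19 V.
Balancing electrons gives n = 2.
ΔG° = −nFE° = −(2)(96485)(+3.19) = -615,574 J = -615.6 kJ.

-615.6 kJ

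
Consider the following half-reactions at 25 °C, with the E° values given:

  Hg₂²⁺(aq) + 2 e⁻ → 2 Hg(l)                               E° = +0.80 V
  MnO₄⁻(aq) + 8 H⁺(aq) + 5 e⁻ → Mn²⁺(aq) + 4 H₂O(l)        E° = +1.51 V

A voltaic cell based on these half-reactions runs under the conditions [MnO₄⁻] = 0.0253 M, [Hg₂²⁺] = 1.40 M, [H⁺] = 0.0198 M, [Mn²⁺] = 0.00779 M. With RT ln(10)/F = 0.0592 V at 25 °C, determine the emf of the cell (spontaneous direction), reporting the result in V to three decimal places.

MnO₄⁻/Mn²⁺ is the cathode (higher E°), Hg₂²⁺/Hg the anode: E°cell = +1.51 − (+0.80) = +0.71 V, n = 10.
Overall: 2 MnO₄⁻(aq) + 16 H⁺(aq) + 10 Hg(l) → 2 Mn²⁺(aq) + 8 H₂O(l) + 5 Hg₂²⁺(aq)
Q = [Mn²⁺]^2·[Hg₂²⁺]^5 / ([MnO₄⁻]^2·[H⁺]^16); log Q = 26.961.
E = E° − (0.0592/n) log Q = +0.71 − (0.0592/10)(26.961) = +0.550 V.

+0.550 V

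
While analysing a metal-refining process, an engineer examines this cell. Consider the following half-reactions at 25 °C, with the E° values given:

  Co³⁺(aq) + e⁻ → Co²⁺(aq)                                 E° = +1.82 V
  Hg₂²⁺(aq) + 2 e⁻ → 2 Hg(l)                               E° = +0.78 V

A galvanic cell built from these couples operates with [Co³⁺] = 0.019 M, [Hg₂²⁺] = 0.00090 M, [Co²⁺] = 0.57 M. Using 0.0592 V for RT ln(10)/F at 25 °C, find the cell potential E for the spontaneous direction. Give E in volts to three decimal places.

Co³⁺/Co²⁺ is the cathode (higher E°), Hg₂²⁺/Hg the anode: E°cell = +1.82 − (+0.78) = +1.04 V, n = 2.
Overall: 2 Co³⁺(aq) + 2 Hg(l) → 2 Co²⁺(aq) + Hg₂²⁺(aq)
Q = [Co²⁺]^2·[Hg₂²⁺] / ([Co³⁺]^2); log Q = -0.092.
E = E° − (0.0592/n) log Q = +1.04 − (0.0592/2)(-0.092) = +1.043 V.

+1.043 V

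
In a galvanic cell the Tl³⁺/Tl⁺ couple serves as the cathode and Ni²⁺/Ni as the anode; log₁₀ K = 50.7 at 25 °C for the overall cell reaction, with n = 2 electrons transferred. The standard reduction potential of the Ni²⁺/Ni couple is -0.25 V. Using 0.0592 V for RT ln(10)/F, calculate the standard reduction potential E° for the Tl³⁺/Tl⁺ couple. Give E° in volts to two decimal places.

E°cell = (0.0592/n)·log K = (0.0592/2)(50.7) = +1.501 V.
Since Tl³⁺/Tl⁺ is the cathode and Ni²⁺/Ni the anode, E°cell = E°(Tl³⁺/Tl⁺) − E°(Ni²⁺/Ni).
So E°(Tl³⁺/Tl⁺) = E°cell + E°(Ni²⁺/Ni) = +1.501 + (-0.25) = +1.25 V.

+1.25 V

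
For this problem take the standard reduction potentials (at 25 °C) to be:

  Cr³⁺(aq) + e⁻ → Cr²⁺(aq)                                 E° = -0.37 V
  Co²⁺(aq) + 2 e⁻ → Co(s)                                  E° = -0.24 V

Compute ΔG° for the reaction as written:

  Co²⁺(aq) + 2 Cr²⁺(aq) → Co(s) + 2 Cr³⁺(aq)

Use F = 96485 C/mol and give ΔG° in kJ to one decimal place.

As written, Co²⁺/Co is reduced (cathode) and Cr³⁺/Cr²⁺ is oxidised (anode), so E°cell = (-0.24) − (-0.37) = +0.13 V.
Balancing electrons gives n = 2.
ΔG° = −nFE° = −(2)(96485)(+0.13) = -25,086 J = -25.1 kJ.

-25.1 kJ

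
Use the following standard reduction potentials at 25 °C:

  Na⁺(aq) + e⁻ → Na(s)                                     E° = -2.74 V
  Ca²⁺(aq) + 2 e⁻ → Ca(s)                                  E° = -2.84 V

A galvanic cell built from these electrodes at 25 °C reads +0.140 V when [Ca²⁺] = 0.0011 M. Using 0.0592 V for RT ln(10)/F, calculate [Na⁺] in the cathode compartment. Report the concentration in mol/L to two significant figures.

0.16 M

Na⁺/Na is the cathode, Ca²⁺/Ca the anode: E°cell = +0.10 V, n = 2.
Overall reaction: 2 Na⁺(aq) + Ca(s) → 2 Na(s) + Ca²⁺(aq); Q = [Ca²⁺]^1/[Na⁺]^2.
From E = E° − (0.0592/n) log Q: log Q = (E° − E)·n/0.0592 = (+0.10 − (+0.140))·2/0.0592 = -1.3514.
So 2·log[Na⁺] = 1·log(0.0011) − log Q = -2.9586 − (-1.3514) = -1.6072; log[Na⁺] = -1.6072 / 2 = -0.8036; [Na⁺] = 10^(-0.8036) ≈ 0.16 M.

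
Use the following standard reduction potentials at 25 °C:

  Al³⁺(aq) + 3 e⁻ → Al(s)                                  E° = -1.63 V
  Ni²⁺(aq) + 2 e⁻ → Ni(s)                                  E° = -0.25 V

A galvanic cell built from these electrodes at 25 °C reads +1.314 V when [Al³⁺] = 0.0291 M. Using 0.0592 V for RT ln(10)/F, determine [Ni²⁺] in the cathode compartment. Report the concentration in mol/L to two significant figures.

0.00056 M

Ni²⁺/Ni is the cathode, Al³⁺/Al the anode: E°cell = +1.38 V, n = 6.
Overall reaction: 3 Ni²⁺(aq) + 2 Al(s) → 3 Ni(s) + 2 Al³⁺(aq); Q = [Al³⁺]^2/[Ni²⁺]^3.
From E = E° − (0.0592/n) log Q: log Q = (E° − E)·n/0.0592 = (+1.38 − (+1.314))·6/0.0592 = 6.6892.
So 3·log[Ni²⁺] = 2·log(0.0291) − log Q = -3.0722 − (6.6892) = -9.7614; log[Ni²⁺] = -9.7614 / 3 = -3.2538; [Ni²⁺] = 10^(-3.2538) ≈ 0.00056 M.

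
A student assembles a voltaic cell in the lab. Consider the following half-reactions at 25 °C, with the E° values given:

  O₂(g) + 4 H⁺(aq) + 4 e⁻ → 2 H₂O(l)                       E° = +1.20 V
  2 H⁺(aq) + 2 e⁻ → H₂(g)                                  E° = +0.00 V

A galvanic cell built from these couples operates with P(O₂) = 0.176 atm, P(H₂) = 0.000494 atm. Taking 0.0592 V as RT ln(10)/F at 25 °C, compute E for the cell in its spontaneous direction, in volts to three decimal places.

O₂/H₂O is the cathode (higher E°), H⁺/H₂ the anode: E°cell = +1.20 − (+0.00) = +1.20 V, n = 4.
Overall: O₂(g) + 2 H₂(g) → 2 H₂O(l)
Q = 1 / (P(O₂)·P(H₂)^2); log Q = 7.367.
E = E° − (0.0592/n) log Q = +1.20 − (0.0592/4)(7.367) = +1.091 V.

+1.091 V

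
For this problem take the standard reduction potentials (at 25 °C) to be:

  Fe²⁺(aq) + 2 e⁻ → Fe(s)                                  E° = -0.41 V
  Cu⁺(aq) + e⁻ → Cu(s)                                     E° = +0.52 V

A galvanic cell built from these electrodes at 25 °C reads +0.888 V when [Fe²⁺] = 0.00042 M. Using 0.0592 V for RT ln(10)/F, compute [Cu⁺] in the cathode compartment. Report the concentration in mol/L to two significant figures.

Cu⁺/Cu is the cathode, Fe²⁺/Fe the anode: E°cell = +0.93 V, n = 2.
Overall reaction: 2 Cu⁺(aq) + Fe(s) → 2 Cu(s) + Fe²⁺(aq); Q = [Fe²⁺]^1/[Cu⁺]^2.
From E = E° − (0.0592/n) log Q: log Q = (E° − E)·n/0.0592 = (+0.93 − (+0.888))·2/0.0592 = 1.4189.
So 2·log[Cu⁺] = 1·log(0.00042) − log Q = -3.3768 − (1.4189) = -4.7957; log[Cu⁺] = -4.7957 / 2 = -2.3979; [Cu⁺] = 10^(-2.3979) ≈ 0.0040 M.

0.0040 M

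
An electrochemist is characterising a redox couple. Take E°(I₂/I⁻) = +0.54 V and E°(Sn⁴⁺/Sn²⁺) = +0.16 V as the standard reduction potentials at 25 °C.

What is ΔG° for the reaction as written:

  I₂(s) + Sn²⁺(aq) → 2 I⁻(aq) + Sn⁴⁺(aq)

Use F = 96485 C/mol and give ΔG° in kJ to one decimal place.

As written, I₂/I⁻ is reduced (cathode) and Sn⁴⁺/Sn²⁺ is oxidised (anode), so E°cell = (+0.54) − (+0.16) = +0.38 V.
Balancing electrons gives n = 2.
ΔG° = −nFE° = −(2)(96485)(+0.38) = -73,329 J = -73.3 kJ.

-73.3 kJ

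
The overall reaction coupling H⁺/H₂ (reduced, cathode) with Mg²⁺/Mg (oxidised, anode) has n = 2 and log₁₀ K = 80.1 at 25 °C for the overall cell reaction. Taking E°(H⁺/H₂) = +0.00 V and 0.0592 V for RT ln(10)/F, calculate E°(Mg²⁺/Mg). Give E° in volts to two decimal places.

-2.37 V

E°cell = (0.0592/n)·log K = (0.0592/2)(80.1) = +2.371 V.
Since H⁺/H₂ is the cathode and Mg²⁺/Mg the anode, E°cell = E°(H⁺/H₂) − E°(Mg²⁺/Mg).
So E°(Mg²⁺/Mg) = E°(H⁺/H₂) − E°cell = (+0.00) − (+2.371) = -2.37 V.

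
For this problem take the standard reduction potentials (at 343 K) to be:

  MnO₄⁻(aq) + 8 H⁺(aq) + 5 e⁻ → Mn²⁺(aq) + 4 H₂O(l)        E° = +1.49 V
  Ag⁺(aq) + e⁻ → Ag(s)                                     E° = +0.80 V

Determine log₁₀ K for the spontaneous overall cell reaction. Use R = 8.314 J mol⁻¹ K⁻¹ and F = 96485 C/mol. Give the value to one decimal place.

Cathode: MnO₄⁻/Mn²⁺; anode: Ag⁺/Ag. E°cell = (+1.49) − (+0.80) = +0.69 V, with n = 5.
ΔG° = −nFE° = −RT ln K, so ln K = nFE°/(RT) = (5)(96485)(+0.69) / ((8.314)(343)) = 116.728.
log₁₀ K = 116.728 / ln 10 = 50.7.

50.7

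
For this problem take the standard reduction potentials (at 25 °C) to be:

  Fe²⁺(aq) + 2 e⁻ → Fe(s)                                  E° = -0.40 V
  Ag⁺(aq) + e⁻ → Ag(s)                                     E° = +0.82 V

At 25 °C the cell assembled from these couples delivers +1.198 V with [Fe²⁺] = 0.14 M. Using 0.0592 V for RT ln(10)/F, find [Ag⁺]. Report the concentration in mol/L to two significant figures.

Ag⁺/Ag is the cathode, Fe²⁺/Fe the anode: E°cell = +1.22 V, n = 2.
Overall reaction: 2 Ag⁺(aq) + Fe(s) → 2 Ag(s) + Fe²⁺(aq); Q = [Fe²⁺]^1/[Ag⁺]^2.
From E = E° − (0.0592/n) log Q: log Q = (E° − E)·n/0.0592 = (+1.22 − (+1.198))·2/0.0592 = 0.7432.
So 2·log[Ag⁺] = 1·log(0.14) − log Q = -0.8539 − (0.7432) = -1.5971; log[Ag⁺] = -1.5971 / 2 = -0.7985; [Ag⁺] = 10^(-0.7985) ≈ 0.16 M.

0.16 M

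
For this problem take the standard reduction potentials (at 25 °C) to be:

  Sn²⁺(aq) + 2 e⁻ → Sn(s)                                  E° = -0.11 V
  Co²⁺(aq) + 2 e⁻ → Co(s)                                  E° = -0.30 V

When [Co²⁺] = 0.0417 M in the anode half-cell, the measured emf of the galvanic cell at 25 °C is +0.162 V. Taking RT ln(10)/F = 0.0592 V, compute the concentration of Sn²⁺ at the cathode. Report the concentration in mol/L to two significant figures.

0.0047 M

Sn²⁺/Sn is the cathode, Co²⁺/Co the anode: E°cell = +0.19 V, n = 2.
Overall reaction: Sn²⁺(aq) + Co(s) → Sn(s) + Co²⁺(aq); Q = [Co²⁺]^1/[Sn²⁺]^1.
From E = E° − (0.0592/n) log Q: log Q = (E° − E)·n/0.0592 = (+0.19 − (+0.162))·2/0.0592 = 0.9459.
So 1·log[Sn²⁺] = 1·log(0.0417) − log Q = -1.3799 − (0.9459) = -2.3258; [Sn²⁺] = 10^(-2.3258) ≈ 0.0047 M.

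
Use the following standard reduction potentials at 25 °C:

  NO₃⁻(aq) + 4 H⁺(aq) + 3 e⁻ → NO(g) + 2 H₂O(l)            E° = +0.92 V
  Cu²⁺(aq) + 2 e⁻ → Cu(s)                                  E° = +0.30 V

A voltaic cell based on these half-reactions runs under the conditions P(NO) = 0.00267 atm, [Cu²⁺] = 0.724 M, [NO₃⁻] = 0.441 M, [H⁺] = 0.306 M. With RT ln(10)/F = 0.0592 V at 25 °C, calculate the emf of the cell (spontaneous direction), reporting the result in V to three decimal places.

NO₃⁻/NO is the cathode (higher E°), Cu²⁺/Cu the anode: E°cell = +0.92 − (+0.30) = +0.62 V, n = 6.
Overall: 2 NO₃⁻(aq) + 8 H⁺(aq) + 3 Cu(s) → 2 NO(g) + 4 H₂O(l) + 3 Cu²⁺(aq)
Q = P(NO)^2·[Cu²⁺]^3 / ([NO₃⁻]^2·[H⁺]^8); log Q = -0.742.
E = E° − (0.0592/n) log Q = +0.62 − (0.0592/6)(-0.742) = +0.627 V.

+0.627 V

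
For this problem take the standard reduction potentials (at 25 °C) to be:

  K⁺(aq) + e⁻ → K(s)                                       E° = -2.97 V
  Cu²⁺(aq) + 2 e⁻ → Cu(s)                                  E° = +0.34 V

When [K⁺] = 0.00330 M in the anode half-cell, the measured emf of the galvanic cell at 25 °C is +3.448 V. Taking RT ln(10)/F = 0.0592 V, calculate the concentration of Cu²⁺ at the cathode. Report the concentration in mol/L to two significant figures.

Cu²⁺/Cu is the cathode, K⁺/K the anode: E°cell = +3.31 V, n = 2.
Overall reaction: Cu²⁺(aq) + 2 K(s) → Cu(s) + 2 K⁺(aq); Q = [K⁺]^2/[Cu²⁺]^1.
From E = E° − (0.0592/n) log Q: log Q = (E° − E)·n/0.0592 = (+3.31 − (+3.448))·2/0.0592 = -4.6622.
So 1·log[Cu²⁺] = 2·log(0.0033) − log Q = -4.9630 − (-4.6622) = -0.3008; [Cu²⁺] = 10^(-0.3008) ≈ 0.50 M.

0.50 M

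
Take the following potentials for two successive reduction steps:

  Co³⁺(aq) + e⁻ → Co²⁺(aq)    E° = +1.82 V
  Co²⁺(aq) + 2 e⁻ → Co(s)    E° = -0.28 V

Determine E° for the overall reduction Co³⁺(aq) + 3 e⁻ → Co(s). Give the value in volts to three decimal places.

+0.420 V

Since ΔG° = −nFE° is additive over sequential reductions, n₃E°₃ = n₁E°₁ + n₂E°₂.
E°₃ = (1×+1.82 + 2×-0.28) / 3 = (+1.260) / 3 = +0.420 V.
E° values themselves are not directly additive — weighting by electron count is essential.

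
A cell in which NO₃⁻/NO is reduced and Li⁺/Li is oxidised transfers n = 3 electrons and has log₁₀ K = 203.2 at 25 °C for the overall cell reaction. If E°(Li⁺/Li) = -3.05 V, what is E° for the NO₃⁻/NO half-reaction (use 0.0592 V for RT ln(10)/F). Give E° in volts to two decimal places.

+0.96 V

E°cell = (0.0592/n)·log K = (0.0592/3)(203.2) = +4.010 V.
Since NO₃⁻/NO is the cathode and Li⁺/Li the anode, E°cell = E°(NO₃⁻/NO) − E°(Li⁺/Li).
So E°(NO₃⁻/NO) = E°cell + E°(Li⁺/Li) = +4.010 + (-3.05) = +0.96 V.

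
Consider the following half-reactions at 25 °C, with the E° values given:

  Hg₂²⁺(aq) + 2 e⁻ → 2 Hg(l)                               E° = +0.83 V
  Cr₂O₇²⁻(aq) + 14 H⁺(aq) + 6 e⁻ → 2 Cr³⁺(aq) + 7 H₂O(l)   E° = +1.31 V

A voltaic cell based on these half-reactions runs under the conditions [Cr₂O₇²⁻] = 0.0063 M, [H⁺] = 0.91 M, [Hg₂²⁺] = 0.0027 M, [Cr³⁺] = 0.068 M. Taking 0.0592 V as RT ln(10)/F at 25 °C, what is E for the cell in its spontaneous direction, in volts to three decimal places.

+0.552 V

Cr₂O₇²⁻/Cr³⁺ is the cathode (higher E°), Hg₂²⁺/Hg the anode: E°cell = +1.31 − (+0.83) = +0.48 V, n = 6.
Overall: Cr₂O₇²⁻(aq) + 14 H⁺(aq) + 6 Hg(l) → 2 Cr³⁺(aq) + 7 H₂O(l) + 3 Hg₂²⁺(aq)
Q = [Cr³⁺]^2·[Hg₂²⁺]^3 / ([Cr₂O₇²⁻]·[H⁺]^14); log Q = -7.267.
E = E° − (0.0592/n) log Q = +0.48 − (0.0592/6)(-7.267) = +0.552 V.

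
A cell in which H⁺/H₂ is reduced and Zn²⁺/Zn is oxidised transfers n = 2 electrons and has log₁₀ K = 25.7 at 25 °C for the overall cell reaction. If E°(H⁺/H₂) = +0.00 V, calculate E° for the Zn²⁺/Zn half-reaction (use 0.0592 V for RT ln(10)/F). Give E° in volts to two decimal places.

E°cell = (0.0592/n)·log K = (0.0592/2)(25.7) = +0.761 V.
Since H⁺/H₂ is the cathode and Zn²⁺/Zn the anode, E°cell = E°(H⁺/H₂) − E°(Zn²⁺/Zn).
So E°(Zn²⁺/Zn) = E°(H⁺/H₂) − E°cell = (+0.00) − (+0.761) = -0.76 V.

-0.76 V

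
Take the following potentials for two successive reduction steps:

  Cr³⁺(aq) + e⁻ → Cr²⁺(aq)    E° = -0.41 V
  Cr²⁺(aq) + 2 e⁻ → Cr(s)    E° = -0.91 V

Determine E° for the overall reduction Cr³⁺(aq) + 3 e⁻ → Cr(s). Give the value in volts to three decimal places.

Standard free energies of sequential steps add: ΔG°₃ = ΔG°₁ + ΔG°₂, so n₃E°₃ = n₁E°₁ + n₂E°₂.
E°₃ = (1×-0.41 + 2×-0.91) / 3 = (-2.230) / 3 = -0.743 V.
E° values themselves are not directly additive — weighting by electron count is essential.

-0.743 V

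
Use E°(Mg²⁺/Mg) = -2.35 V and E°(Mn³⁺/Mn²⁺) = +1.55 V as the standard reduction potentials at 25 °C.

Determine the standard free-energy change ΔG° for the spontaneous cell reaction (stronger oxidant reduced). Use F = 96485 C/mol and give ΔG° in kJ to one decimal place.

-752.6 kJ

Mn³⁺/Mn²⁺ (E° = +1.55 V) is the cathode; Mg²⁺/Mg (E° = -2.35 V) is the anode, so E°cell = +3.90 V.
Balancing electrons gives n = 2 (lcm of 1 and 2).
ΔG° = −nFE° = −(2)(96485)(+3.90) = -752,583 J = -752.6 kJ.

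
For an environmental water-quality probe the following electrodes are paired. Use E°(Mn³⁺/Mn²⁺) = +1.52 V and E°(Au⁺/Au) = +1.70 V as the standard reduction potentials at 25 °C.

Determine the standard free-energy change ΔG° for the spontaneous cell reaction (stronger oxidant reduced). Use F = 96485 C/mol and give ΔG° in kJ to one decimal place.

Au⁺/Au (E° = +1.70 V) is the cathode; Mn³⁺/Mn²⁺ (E° = +1.52 V) is the anode, so E°cell = +0.18 V.
Balancing electrons gives n = 1 (lcm of 1 and 1).
ΔG° = −nFE° = −(1)(96485)(+0.18) = -17,367 J = -17.4 kJ.

-17.4 kJ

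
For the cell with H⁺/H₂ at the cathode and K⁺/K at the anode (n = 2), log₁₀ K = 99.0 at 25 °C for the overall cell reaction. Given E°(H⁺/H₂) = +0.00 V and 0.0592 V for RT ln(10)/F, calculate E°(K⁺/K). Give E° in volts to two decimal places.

-2.93 V

E°cell = (0.0592/n)·log K = (0.0592/2)(99.0) = +2.930 V.
Since H⁺/H₂ is the cathode and K⁺/K the anode, E°cell = E°(H⁺/H₂) − E°(K⁺/K).
So E°(K⁺/K) = E°(H⁺/H₂) − E°cell = (+0.00) − (+2.930) = -2.93 V.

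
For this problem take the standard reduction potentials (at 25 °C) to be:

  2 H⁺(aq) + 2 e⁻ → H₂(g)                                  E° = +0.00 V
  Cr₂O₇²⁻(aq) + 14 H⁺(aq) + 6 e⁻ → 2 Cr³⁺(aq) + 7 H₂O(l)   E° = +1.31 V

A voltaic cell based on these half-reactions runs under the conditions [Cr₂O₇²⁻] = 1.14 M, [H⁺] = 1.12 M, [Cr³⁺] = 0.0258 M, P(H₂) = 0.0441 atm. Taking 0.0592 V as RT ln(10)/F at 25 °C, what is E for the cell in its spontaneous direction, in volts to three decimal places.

Cr₂O₇²⁻/Cr³⁺ is the cathode (higher E°), H⁺/H₂ the anode: E°cell = +1.31 − (+0.00) = +1.31 V, n = 6.
Overall: Cr₂O₇²⁻(aq) + 8 H⁺(aq) + 3 H₂(g) → 2 Cr³⁺(aq) + 7 H₂O(l)
Q = [Cr³⁺]^2 / ([Cr₂O₇²⁻]·[H⁺]^8·P(H₂)^3); log Q = 0.439.
E = E° − (0.0592/n) log Q = +1.31 − (0.0592/6)(0.439) = +1.306 V.

+1.306 V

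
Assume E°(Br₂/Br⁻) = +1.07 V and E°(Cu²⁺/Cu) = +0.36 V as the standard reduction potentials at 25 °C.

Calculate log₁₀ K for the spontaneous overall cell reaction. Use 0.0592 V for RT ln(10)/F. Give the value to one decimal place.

Cathode: Br₂/Br⁻; anode: Cu²⁺/Cu. E°cell = +0.71 V, n = 2.
log K = nE°cell / 0.0592 = (2)(+0.71) / 0.0592 = 24.0.

24.0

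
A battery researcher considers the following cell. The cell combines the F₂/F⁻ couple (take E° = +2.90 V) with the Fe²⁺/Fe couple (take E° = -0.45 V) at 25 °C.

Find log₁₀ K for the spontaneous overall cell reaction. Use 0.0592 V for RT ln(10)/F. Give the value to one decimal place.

113.2

Cathode: F₂/F⁻; anode: Fe²⁺/Fe. E°cell = +3.35 V, n = 2.
log K = nE°cell / 0.0592 = (2)(+3.35) / 0.0592 = 113.2.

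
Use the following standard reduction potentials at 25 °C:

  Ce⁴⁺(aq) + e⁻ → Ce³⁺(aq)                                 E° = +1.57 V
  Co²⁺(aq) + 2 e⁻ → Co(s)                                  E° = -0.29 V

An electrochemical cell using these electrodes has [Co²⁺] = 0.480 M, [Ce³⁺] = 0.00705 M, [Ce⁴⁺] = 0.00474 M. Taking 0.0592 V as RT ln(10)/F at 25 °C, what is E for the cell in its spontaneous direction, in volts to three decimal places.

Ce⁴⁺/Ce³⁺ is the cathode (higher E°), Co²⁺/Co the anode: E°cell = +1.57 − (-0.29) = +1.86 V, n = 2.
Overall: 2 Ce⁴⁺(aq) + Co(s) → 2 Ce³⁺(aq) + Co²⁺(aq)
Q = [Ce³⁺]^2·[Co²⁺] / ([Ce⁴⁺]^2); log Q = 0.026.
E = E° − (0.0592/n) log Q = +1.86 − (0.0592/2)(0.026) = +1.859 V.

+1.859 V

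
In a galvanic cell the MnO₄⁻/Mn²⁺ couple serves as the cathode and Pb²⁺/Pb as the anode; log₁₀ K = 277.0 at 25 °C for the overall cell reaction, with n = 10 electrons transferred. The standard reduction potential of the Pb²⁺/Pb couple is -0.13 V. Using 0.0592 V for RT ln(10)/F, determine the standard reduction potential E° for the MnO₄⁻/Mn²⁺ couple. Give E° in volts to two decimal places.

+1.51 V

E°cell = (0.0592/n)·log K = (0.0592/10)(277.0) = +1.640 V.
Since MnO₄⁻/Mn²⁺ is the cathode and Pb²⁺/Pb the anode, E°cell = E°(MnO₄⁻/Mn²⁺) − E°(Pb²⁺/Pb).
So E°(MnO₄⁻/Mn²⁺) = E°cell + E°(Pb²⁺/Pb) = +1.640 + (-0.13) = +1.51 V.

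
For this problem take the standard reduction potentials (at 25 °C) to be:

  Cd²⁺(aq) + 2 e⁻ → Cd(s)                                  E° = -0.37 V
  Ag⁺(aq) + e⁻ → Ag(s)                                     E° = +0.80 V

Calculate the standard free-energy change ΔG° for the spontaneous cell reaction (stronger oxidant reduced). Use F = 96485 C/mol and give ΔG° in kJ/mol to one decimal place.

-225.8 kJ/mol

Ag⁺/Ag (E° = +0.80 V) is the cathode; Cd²⁺/Cd (E° = -0.37 V) is the anode, so E°cell = +1.17 V.
Balancing electrons gives n = 2 (lcm of 1 and 2).
ΔG° = −nFE° = −(2)(96485)(+1.17) = -225,775 J = -225.8 kJ/mol.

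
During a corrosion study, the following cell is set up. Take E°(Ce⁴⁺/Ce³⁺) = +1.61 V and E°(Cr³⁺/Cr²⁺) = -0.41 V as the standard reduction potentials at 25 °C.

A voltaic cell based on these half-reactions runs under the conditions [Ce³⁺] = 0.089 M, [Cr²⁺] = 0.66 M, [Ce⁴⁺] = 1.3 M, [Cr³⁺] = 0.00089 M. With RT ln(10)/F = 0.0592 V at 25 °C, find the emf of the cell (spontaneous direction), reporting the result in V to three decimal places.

Ce⁴⁺/Ce³⁺ is the cathode (higher E°), Cr³⁺/Cr²⁺ the anode: E°cell = +1.61 − (-0.41) = +2.02 V, n = 1.
Overall: Ce⁴⁺(aq) + Cr²⁺(aq) → Ce³⁺(aq) + Cr³⁺(aq)
Q = [Ce³⁺]·[Cr³⁺] / ([Ce⁴⁺]·[Cr²⁺]); log Q = -4.035.
E = E° − (0.0592/n) log Q = +2.02 − (0.0592/1)(-4.035) = +2.259 V.

+2.259 V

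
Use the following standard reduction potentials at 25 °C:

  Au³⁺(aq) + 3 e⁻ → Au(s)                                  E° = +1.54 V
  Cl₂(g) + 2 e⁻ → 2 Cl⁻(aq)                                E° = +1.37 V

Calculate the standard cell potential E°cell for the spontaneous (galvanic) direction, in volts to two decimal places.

+0.17 V

The Au³⁺/Au couple has the higher reduction potential, so it is the cathode; Cl₂/Cl⁻ is oxidised at the anode.
E°cell = E°(cathode) − E°(anode) = (+1.54) − (+1.37) = +0.17 V.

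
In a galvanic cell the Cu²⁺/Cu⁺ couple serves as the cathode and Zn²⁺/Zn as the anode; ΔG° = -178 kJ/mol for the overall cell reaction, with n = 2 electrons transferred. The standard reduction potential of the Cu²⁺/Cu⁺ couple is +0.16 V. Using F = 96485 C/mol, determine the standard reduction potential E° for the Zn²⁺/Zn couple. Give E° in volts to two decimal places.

-0.76 V

E°cell = −ΔG°/(nF) = −(-178×10³)/((2)(96485)) = +0.922 V.
Since Cu²⁺/Cu⁺ is the cathode and Zn²⁺/Zn the anode, E°cell = E°(Cu²⁺/Cu⁺) − E°(Zn²⁺/Zn).
So E°(Zn²⁺/Zn) = E°(Cu²⁺/Cu⁺) − E°cell = (+0.16) − (+0.922) = -0.76 V.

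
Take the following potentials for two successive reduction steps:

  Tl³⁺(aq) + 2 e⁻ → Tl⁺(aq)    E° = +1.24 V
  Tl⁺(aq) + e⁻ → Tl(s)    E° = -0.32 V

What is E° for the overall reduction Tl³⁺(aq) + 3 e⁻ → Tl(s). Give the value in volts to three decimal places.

Standard free energies of sequential steps add: ΔG°₃ = ΔG°₁ + ΔG°₂, so n₃E°₃ = n₁E°₁ + n₂E°₂.
E°₃ = (2×+1.24 + 1×-0.32) / 3 = (+2.160) / 3 = +0.720 V.

+0.720 V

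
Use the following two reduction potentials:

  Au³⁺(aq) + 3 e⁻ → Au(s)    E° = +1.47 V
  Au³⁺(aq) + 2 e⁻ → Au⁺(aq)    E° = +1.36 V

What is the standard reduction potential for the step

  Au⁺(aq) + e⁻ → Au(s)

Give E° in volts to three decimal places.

Sequential free energies add, so n₃E°₃ = n₁E°₁ + n₂E°₂.
With n₃ = 3, and the known step contributing 2×(+1.36) V, the unknown satisfies 1·E° = 3×(+1.47) − 2×(+1.36) = +1.690.
E° = +1.690 / 1 = +1.690 V.

+1.690 V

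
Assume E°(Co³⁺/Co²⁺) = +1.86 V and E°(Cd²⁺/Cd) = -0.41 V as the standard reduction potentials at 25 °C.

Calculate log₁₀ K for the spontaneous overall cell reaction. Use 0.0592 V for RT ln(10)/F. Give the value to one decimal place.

76.7

Cathode: Co³⁺/Co²⁺; anode: Cd²⁺/Cd. E°cell = +2.27 V, n = 2.
log K = nE°cell / 0.0592 = (2)(+2.27) / 0.0592 = 76.7.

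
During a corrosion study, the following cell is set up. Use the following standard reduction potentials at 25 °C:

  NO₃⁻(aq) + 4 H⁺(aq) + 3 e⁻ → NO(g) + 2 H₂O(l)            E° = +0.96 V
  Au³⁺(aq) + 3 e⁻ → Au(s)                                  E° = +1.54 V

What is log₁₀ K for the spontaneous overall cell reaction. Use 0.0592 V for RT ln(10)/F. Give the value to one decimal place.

Cathode: Au³⁺/Au; anode: NO₃⁻/NO. E°cell = +0.58 V, n = 3.
log K = nE°cell / 0.0592 = (3)(+0.58) / 0.0592 = 29.4.

29.4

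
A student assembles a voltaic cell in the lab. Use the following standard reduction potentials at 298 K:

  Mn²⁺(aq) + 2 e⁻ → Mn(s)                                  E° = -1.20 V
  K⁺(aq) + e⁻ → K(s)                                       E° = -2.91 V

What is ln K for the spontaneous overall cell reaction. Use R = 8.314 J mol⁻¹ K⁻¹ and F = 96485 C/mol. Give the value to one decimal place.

Cathode: Mn²⁺/Mn; anode: K⁺/K. E°cell = (-1.20) − (-2.91) = +1.71 V, with n = 2.
ΔG° = −nFE° = −RT ln K, so ln K = nFE°/(RT) = (2)(96485)(+1.71) / ((8.314)(298)) = 133.186.

133.2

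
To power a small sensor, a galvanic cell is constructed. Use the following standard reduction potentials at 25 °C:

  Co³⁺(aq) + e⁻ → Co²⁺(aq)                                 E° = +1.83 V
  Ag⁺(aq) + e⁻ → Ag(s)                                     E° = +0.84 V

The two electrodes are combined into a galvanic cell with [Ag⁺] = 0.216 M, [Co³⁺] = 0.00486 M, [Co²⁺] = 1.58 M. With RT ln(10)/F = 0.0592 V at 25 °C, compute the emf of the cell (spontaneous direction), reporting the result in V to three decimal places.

Co³⁺/Co²⁺ is the cathode (higher E°), Ag⁺/Ag the anode: E°cell = +1.83 − (+0.84) = +0.99 V, n = 1.
Overall: Co³⁺(aq) + Ag(s) → Co²⁺(aq) + Ag⁺(aq)
Q = [Co²⁺]·[Ag⁺] / ([Co³⁺]); log Q = 1.846.
E = E° − (0.0592/n) log Q = +0.99 − (0.0592/1)(1.846) = +0.881 V.

+0.881 V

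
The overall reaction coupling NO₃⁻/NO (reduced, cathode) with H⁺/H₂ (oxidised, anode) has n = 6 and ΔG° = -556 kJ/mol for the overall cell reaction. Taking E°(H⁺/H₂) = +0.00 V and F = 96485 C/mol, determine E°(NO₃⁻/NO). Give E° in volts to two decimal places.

E°cell = −ΔG°/(nF) = −(-556×10³)/((6)(96485)) = +0.960 V.
Since NO₃⁻/NO is the cathode and H⁺/H₂ the anode, E°cell = E°(NO₃⁻/NO) − E°(H⁺/H₂).
So E°(NO₃⁻/NO) = E°cell + E°(H⁺/H₂) = +0.960 + (+0.00) = +0.96 V.

+0.96 V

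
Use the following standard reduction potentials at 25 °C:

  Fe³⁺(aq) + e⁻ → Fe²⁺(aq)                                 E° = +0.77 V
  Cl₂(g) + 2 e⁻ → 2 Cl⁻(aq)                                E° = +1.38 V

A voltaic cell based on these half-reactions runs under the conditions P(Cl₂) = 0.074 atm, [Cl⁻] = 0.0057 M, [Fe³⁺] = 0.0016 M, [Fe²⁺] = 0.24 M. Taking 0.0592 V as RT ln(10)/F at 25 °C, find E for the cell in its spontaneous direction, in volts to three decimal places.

Cl₂/Cl⁻ is the cathode (higher E°), Fe³⁺/Fe²⁺ the anode: E°cell = +1.38 − (+0.77) = +0.61 V, n = 2.
Overall: Cl₂(g) + 2 Fe²⁺(aq) → 2 Cl⁻(aq) + 2 Fe³⁺(aq)
Q = [Cl⁻]^2·[Fe³⁺]^2 / (P(Cl₂)·[Fe²⁺]^2); log Q = -7.710.
E = E° − (0.0592/n) log Q = +0.61 − (0.0592/2)(-7.710) = +0.838 V.

+0.838 V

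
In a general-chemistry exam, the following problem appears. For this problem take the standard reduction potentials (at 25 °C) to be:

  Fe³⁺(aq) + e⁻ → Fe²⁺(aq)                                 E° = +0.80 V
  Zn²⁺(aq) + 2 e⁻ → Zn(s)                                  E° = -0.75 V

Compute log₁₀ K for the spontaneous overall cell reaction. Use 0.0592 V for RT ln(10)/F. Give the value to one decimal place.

Cathode: Fe³⁺/Fe²⁺; anode: Zn²⁺/Zn. E°cell = +1.55 V, n = 2.
log K = nE°cell / 0.0592 = (2)(+1.55) / 0.0592 = 52.4.

52.4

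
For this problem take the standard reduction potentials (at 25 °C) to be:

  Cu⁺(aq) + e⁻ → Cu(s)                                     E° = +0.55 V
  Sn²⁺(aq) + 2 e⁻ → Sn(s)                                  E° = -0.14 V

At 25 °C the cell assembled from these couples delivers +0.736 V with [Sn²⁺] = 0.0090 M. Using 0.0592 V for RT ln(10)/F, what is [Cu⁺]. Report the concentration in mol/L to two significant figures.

0.57 M

Cu⁺/Cu is the cathode, Sn²⁺/Sn the anode: E°cell = +0.69 V, n = 2.
Overall reaction: 2 Cu⁺(aq) + Sn(s) → 2 Cu(s) + Sn²⁺(aq); Q = [Sn²⁺]^1/[Cu⁺]^2.
From E = E° − (0.0592/n) log Q: log Q = (E° − E)·n/0.0592 = (+0.69 − (+0.736))·2/0.0592 = -1.5541.
So 2·log[Cu⁺] = 1·log(0.009) − log Q = -2.0458 − (-1.5541) = -0.4917; log[Cu⁺] = -0.4917 / 2 = -0.2459; [Cu⁺] = 10^(-0.2459) ≈ 0.57 M.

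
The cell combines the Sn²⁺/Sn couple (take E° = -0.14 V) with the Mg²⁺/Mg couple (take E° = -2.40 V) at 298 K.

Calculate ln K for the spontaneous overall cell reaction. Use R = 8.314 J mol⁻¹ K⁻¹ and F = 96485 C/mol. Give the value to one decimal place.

Cathode: Sn²⁺/Sn; anode: Mg²⁺/Mg. E°cell = (-0.14) − (-2.40) = +2.26 V, with n = 2.
ΔG° = −nFE° = −RT ln K, so ln K = nFE°/(RT) = (2)(96485)(+2.26) / ((8.314)(298)) = 176.024.

176.0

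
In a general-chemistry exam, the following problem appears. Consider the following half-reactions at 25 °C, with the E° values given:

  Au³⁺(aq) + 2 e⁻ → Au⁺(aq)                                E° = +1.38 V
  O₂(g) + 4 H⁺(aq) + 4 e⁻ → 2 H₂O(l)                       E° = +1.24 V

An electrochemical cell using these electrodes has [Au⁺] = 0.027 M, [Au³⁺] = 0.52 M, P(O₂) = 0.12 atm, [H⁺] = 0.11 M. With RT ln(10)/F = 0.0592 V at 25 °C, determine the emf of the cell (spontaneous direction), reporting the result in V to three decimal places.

+0.248 V

Au³⁺/Au⁺ is the cathode (higher E°), O₂/H₂O the anode: E°cell = +1.38 − (+1.24) = +0.14 V, n = 4.
Overall: 2 Au³⁺(aq) + 2 H₂O(l) → 2 Au⁺(aq) + O₂(g) + 4 H⁺(aq)
Q = [Au⁺]^2·P(O₂)·[H⁺]^4 / ([Au³⁺]^2); log Q = -7.325.
E = E° − (0.0592/n) log Q = +0.14 − (0.0592/4)(-7.325) = +0.248 V.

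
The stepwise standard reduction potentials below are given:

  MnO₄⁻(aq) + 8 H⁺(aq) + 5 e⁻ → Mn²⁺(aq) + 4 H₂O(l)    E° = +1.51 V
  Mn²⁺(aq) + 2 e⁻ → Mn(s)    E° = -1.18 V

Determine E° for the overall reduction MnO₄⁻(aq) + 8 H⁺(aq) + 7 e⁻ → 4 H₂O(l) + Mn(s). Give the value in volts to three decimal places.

Standard free energies of sequential steps add: ΔG°₃ = ΔG°₁ + ΔG°₂, so n₃E°₃ = n₁E°₁ + n₂E°₂.
E°₃ = (5×+1.51 + 2×-1.18) / 7 = (+5.190) / 7 = +0.741 V.

+0.741 V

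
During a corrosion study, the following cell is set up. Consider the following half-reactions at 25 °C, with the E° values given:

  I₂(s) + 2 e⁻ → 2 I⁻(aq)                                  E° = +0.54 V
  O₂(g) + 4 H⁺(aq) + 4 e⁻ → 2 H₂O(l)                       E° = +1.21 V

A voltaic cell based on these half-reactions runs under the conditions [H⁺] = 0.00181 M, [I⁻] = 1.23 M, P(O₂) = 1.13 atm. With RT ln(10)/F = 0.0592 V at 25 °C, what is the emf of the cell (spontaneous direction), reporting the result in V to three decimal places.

O₂/H₂O is the cathode (higher E°), I₂/I⁻ the anode: E°cell = +1.21 − (+0.54) = +0.67 V, n = 4.
Overall: O₂(g) + 4 H⁺(aq) + 4 I⁻(aq) → 2 H₂O(l) + 2 I₂(s)
Q = 1 / (P(O₂)·[H⁺]^4·[I⁻]^4); log Q = 10.557.
E = E° − (0.0592/n) log Q = +0.67 − (0.0592/4)(10.557) = +0.514 V.

+0.514 V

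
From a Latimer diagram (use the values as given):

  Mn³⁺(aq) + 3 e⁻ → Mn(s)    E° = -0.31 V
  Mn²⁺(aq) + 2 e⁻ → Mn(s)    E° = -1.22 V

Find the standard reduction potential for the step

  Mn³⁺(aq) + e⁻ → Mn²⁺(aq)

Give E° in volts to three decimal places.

Sequential free energies add, so n₃E°₃ = n₁E°₁ + n₂E°₂.
With n₃ = 3, and the known step contributing 2×(-1.22) V, the unknown satisfies 1·E° = 3×(-0.31) − 2×(-1.22) = +1.510.
E° = +1.510 / 1 = +1.510 V.

+1.510 V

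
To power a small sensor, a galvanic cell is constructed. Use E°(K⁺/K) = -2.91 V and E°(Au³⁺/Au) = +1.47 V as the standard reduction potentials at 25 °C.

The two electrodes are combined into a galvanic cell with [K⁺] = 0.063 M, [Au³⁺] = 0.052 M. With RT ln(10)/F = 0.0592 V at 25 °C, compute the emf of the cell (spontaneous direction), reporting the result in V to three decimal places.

+4.426 V

Au³⁺/Au is the cathode (higher E°), K⁺/K the anode: E°cell = +1.47 − (-2.91) = +4.38 V, n = 3.
Overall: Au³⁺(aq) + 3 K(s) → Au(s) + 3 K⁺(aq)
Q = [K⁺]^3 / ([Au³⁺]); log Q = -2.318.
E = E° − (0.0592/n) log Q = +4.38 − (0.0592/3)(-2.318) = +4.426 V.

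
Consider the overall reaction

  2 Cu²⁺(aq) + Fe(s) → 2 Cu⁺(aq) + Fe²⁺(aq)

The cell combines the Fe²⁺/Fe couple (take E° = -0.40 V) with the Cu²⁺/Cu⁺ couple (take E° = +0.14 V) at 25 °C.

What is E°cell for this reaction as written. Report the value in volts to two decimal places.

The Cu²⁺/Cu⁺ couple has the higher reduction potential, so it is the cathode; Fe²⁺/Fe is oxidised at the anode.
E°cell = E°(cathode) − E°(anode) = (+0.14) − (-0.40) = +0.54 V.

+0.54 V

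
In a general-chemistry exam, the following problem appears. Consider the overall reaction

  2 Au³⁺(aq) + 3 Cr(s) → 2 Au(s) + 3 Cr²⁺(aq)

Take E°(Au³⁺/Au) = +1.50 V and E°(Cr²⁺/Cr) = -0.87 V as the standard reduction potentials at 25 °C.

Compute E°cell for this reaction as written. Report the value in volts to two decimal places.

The Au³⁺/Au couple has the higher reduction potential, so it is the cathode; Cr²⁺/Cr is oxidised at the anode.
E°cell = E°(cathode) − E°(anode) = (+1.50) − (-0.87) = +2.37 V.

+2.37 V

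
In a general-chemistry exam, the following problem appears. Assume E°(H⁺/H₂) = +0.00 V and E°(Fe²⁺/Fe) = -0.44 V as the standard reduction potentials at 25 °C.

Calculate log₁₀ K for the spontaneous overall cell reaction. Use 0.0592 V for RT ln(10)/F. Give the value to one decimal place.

14.9

Cathode: H⁺/H₂; anode: Fe²⁺/Fe. E°cell = +0.44 V, n = 2.
log K = nE°cell / 0.0592 = (2)(+0.44) / 0.0592 = 14.9.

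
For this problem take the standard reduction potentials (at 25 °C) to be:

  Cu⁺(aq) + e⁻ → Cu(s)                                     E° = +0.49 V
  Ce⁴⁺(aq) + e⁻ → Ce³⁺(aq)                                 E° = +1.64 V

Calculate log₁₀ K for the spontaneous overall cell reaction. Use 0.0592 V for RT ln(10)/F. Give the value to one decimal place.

19.4

Cathode: Ce⁴⁺/Ce³⁺; anode: Cu⁺/Cu. E°cell = +1.15 V, n = 1.
log K = nE°cell / 0.0592 = (1)(+1.15) / 0.0592 = 19.4.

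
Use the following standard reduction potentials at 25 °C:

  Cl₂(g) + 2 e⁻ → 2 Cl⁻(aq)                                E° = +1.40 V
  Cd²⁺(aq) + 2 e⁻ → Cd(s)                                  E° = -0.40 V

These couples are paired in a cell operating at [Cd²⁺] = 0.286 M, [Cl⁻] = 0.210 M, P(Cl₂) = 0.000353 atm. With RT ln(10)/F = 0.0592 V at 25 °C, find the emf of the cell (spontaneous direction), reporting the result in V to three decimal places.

+1.754 V

Cl₂/Cl⁻ is the cathode (higher E°), Cd²⁺/Cd the anode: E°cell = +1.40 − (-0.40) = +1.80 V, n = 2.
Overall: Cl₂(g) + Cd(s) → 2 Cl⁻(aq) + Cd²⁺(aq)
Q = [Cl⁻]^2·[Cd²⁺] / (P(Cl₂)); log Q = 1.553.
E = E° − (0.0592/n) log Q = +1.80 − (0.0592/2)(1.553) = +1.754 V.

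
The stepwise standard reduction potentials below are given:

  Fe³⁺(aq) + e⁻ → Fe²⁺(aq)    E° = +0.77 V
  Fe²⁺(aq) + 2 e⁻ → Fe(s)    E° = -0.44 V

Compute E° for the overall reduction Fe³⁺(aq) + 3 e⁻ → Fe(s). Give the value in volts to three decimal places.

-0.037 V

Since ΔG° = −nFE° is additive over sequential reductions, n₃E°₃ = n₁E°₁ + n₂E°₂.
E°₃ = (1×+0.77 + 2×-0.44) / 3 = (-0.110) / 3 = -0.037 V.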